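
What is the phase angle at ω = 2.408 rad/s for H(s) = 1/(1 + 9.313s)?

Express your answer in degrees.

Phase = -arctan(ωτ) = -arctan(2.408 × 9.313) = -87.4°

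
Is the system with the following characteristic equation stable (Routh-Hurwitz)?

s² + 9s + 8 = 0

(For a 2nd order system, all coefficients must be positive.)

Coefficients: 1, 9, 8. All positive, so system is stable.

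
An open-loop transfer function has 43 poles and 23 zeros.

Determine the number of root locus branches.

Root locus has n branches where n = number of poles = 43.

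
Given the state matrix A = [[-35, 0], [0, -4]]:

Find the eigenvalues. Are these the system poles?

For diagonal matrix, eigenvalues are diagonal entries: λ₁ = -35, λ₂ = -4. Eigenvalues of A = system poles.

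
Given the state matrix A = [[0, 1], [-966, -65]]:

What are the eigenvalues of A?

det(A - λI) = λ² - (-65)λ + 966 = (λ - (-23))(λ - (-42)). Eigenvalues: -23, -42.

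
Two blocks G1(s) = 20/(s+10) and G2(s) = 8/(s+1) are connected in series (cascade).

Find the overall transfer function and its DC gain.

Series: multiply transfer functions. G_eq = 20/(s+10) × 8/(s+1) = 160/((s+10)(s+1)). DC gain = 160/(10×1) = 16.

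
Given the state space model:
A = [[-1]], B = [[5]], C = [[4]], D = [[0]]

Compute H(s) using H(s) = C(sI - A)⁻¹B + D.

(sI - A)⁻¹ = 1/(s + 1). H(s) = 4 × 5/(s + 1) + 0 = 20/(s + 1).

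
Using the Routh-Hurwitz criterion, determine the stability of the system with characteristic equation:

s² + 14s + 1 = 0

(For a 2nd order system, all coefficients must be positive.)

Coefficients: 1, 14, 1. All positive, so system is stable.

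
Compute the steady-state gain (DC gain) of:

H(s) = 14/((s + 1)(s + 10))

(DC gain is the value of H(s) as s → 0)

DC gain = H(0) = 14/(1 × 10) = 14/10 = 1.4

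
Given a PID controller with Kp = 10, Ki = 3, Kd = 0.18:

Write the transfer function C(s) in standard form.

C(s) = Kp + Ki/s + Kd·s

Substituting values: C(s) = 10 + 3/s + 0.18s = (0.18s² + 10s + 3)/s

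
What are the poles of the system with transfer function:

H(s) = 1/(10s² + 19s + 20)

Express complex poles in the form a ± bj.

Discriminant = 19² - 4×10×20 = 361 - 800 = -439 < 0, so the poles are a complex conjugate pair s = (-19 ± j√439)/(2×10). Real part = -19/(2×10) = -19/20 = -0.95; imaginary part = ±√439/(2×10) ≈ 1.0476. Poles: s = -0.95 ± 1.0476j.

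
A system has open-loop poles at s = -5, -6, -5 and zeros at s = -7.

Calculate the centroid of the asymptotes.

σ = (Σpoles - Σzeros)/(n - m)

σ = (Σpoles - Σzeros)/(n - m) = (-16 - (-7))/(3 - 1) = -9/2 = -4.5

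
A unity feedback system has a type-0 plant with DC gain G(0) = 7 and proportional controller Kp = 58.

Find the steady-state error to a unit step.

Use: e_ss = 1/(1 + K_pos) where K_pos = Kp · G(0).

K_pos = Kp · G(0) = 58 × 7 = 406. e_ss = 1/(1 + 406) = 0.0025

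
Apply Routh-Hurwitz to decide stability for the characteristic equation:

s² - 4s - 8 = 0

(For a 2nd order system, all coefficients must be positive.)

Coefficients: 1, -4, -8. b=-4, c=-8 not positive, so system is unstable.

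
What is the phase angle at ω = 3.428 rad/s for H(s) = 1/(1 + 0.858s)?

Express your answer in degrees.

Phase = -arctan(ωτ) = -arctan(3.428 × 0.858) = -71.2°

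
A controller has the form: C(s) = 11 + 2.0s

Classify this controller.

This is a Proportional-Derivative (PD) controller.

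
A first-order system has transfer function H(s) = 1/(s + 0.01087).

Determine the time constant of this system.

For H(s) = 1/(s + 1/τ), the pole is at -1/τ = -0.01087, so τ = 1/0.01087 = 92 s.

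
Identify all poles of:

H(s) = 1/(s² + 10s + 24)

Discriminant = 10² - 4×1×24 = 100 - 96 = 4 > 0, so two distinct real poles. Using quadratic formula: s = (-10 ± √4)/(2×1) = (-10 ± √4)/2, with √4 = 2. s₁ = -8/2 = -4, s₂ = -12/2 = -6. Poles: s₁ = -4, s₂ = -6.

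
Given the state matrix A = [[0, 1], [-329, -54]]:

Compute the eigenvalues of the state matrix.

det(A - λI) = λ² - (-54)λ + 329 = (λ - (-47))(λ - (-7)). Eigenvalues: -47, -7.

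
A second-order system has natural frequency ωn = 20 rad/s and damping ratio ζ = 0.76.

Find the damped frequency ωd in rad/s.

ωd = ωn√(1 - ζ²) = 20√(1 - 0.76²) = 13.0 rad/s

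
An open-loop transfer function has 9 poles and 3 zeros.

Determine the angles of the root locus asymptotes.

n - m = 9 - 3 = 6. Angles: θk = (2k + 1)·180°/6 = 30°, 90°, 150°, 210°, 270°, 330°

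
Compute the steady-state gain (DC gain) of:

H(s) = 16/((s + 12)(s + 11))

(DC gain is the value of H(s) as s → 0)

DC gain = H(0) = 16/(12 × 11) = 16/132 = 0.1212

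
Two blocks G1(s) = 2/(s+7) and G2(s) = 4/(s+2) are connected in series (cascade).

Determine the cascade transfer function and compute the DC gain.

Series: multiply transfer functions. G_eq = 2/(s+7) × 4/(s+2) = 8/((s+7)(s+2)). DC gain = 8/(7×2) = 0.5714.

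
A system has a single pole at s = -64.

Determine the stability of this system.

Pole at s = -64 is in the left half-plane. Stable.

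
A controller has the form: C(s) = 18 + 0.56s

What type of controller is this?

This is a Proportional-Derivative (PD) controller.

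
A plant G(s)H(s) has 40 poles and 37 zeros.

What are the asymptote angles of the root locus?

n - m = 40 - 37 = 3. Angles: θk = (2k + 1)·180°/3 = 60°, 180°, 300°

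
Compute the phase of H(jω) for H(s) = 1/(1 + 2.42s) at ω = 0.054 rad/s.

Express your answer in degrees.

Phase = -arctan(ωτ) = -arctan(0.054 × 2.42) = -7.4°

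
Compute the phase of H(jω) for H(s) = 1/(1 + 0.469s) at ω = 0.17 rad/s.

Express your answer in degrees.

Phase = -arctan(ωτ) = -arctan(0.17 × 0.469) = -4.6°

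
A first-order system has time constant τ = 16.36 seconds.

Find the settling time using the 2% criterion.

For first-order system, 2% settling time ≈ 4τ = 4 × 16.36 = 65.44 s.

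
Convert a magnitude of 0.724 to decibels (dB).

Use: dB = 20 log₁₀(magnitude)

dB = 20 log₁₀(0.724) = -2.8 dB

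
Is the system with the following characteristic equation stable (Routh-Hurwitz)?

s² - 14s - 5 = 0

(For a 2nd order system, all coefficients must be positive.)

Coefficients: 1, -14, -5. b=-14, c=-5 not positive, so system is unstable.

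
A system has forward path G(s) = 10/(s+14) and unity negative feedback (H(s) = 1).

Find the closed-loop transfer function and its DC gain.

T(s) = G/(1+GH) = [10/(s+14)] / [1 + 10/(s+14)] = 10/(s+14+10) = 10/(s+24). DC gain = 10/24 = 0.4167.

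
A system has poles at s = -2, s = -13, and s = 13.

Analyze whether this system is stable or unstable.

Pole(s) at s = 13 are not in the left half-plane. System is unstable.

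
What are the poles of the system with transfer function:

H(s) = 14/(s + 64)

Pole is where denominator = 0: s + 64 = 0, so s = -64.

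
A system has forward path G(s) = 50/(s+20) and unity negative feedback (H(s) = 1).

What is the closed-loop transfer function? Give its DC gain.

T(s) = G/(1+GH) = [50/(s+20)] / [1 + 50/(s+20)] = 50/(s+20+50) = 50/(s+70). DC gain = 50/70 = 0.7143.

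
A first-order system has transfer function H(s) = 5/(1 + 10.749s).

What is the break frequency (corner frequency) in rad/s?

Corner frequency = 1/τ = 1/10.749 = 0.093 rad/s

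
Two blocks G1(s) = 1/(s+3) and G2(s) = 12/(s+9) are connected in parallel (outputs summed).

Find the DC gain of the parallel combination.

Parallel: G_eq = G1 + G2. DC gain = G1(0) + G2(0) = 1/3 + 12/9 = 0.3333 + 1.3333 = 1.6667.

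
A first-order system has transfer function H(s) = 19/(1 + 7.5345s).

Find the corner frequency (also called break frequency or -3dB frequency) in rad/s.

Corner frequency = 1/τ = 1/7.5345 = 0.133 rad/s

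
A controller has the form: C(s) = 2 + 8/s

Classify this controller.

This is a Proportional-Integral (PI) controller.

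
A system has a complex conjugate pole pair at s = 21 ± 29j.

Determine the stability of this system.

Real part of poles is 21 (> 0, right half-plane). Unstable.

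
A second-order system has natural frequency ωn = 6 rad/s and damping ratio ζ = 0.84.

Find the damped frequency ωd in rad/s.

ωd = ωn√(1 - ζ²) = 6√(1 - 0.84²) = 3.26 rad/s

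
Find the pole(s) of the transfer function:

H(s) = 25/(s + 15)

Pole is where denominator = 0: s + 15 = 0, so s = -15.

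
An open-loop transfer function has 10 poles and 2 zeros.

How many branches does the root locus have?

Root locus has n branches where n = number of poles = 10.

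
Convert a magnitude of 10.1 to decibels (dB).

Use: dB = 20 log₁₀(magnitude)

dB = 20 log₁₀(10.1) = 20.1 dB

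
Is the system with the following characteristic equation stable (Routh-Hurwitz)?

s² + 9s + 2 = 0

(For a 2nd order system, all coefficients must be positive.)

Coefficients: 1, 9, 2. All positive, so system is stable.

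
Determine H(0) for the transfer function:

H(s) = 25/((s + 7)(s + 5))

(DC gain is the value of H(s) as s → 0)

DC gain = H(0) = 25/(7 × 5) = 25/35 = 0.7143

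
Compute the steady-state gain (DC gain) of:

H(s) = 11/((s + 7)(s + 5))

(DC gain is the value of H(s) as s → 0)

DC gain = H(0) = 11/(7 × 5) = 11/35 = 0.3143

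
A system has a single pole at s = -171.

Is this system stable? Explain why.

Pole at s = -171 is in the left half-plane. Stable.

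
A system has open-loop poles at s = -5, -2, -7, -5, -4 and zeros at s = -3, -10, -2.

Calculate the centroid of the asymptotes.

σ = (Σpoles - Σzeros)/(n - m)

σ = (Σpoles - Σzeros)/(n - m) = (-23 - (-15))/(5 - 3) = -8/2 = -4.0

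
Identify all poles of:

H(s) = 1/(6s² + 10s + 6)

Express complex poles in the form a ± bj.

Discriminant = 10² - 4×6×6 = 100 - 144 = -44 < 0, so the poles are a complex conjugate pair s = (-10 ± j√44)/(2×6). Real part = -10/(2×6) = -10/12 ≈ -0.8333; imaginary part = ±√44/(2×6) ≈ 0.5528. Poles: s = -0.8333 ± 0.5528j.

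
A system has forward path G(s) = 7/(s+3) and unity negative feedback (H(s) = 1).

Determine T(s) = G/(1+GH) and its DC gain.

T(s) = G/(1+GH) = [7/(s+3)] / [1 + 7/(s+3)] = 7/(s+3+7) = 7/(s+10). DC gain = 7/10 = 0.7.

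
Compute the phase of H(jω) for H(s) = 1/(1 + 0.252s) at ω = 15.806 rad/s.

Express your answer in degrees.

Phase = -arctan(ωτ) = -arctan(15.806 × 0.252) = -75.9°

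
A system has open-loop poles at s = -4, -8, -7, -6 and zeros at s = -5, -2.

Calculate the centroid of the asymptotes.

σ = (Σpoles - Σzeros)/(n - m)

σ = (Σpoles - Σzeros)/(n - m) = (-25 - (-7))/(4 - 2) = -18/2 = -9.0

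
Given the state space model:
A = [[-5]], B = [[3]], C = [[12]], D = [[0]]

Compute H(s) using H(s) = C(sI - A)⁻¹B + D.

(sI - A)⁻¹ = 1/(s + 5). H(s) = 12 × 3/(s + 5) + 0 = 36/(s + 5).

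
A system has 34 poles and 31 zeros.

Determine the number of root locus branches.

Root locus has n branches where n = number of poles = 34.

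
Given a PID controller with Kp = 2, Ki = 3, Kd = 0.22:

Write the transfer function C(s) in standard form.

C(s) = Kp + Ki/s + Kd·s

Substituting values: C(s) = 2 + 3/s + 0.22s = (0.22s² + 2s + 3)/s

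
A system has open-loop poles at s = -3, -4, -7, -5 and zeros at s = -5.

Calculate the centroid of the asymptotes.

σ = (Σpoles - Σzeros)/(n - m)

σ = (Σpoles - Σzeros)/(n - m) = (-19 - (-5))/(4 - 1) = -14/3 = -4.67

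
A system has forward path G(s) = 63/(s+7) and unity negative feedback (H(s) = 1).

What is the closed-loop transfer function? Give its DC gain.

T(s) = G/(1+GH) = [63/(s+7)] / [1 + 63/(s+7)] = 63/(s+7+63) = 63/(s+70). DC gain = 63/70 = 0.9.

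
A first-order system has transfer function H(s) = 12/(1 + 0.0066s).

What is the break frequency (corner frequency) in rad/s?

Corner frequency = 1/τ = 1/0.0066 = 151.515 rad/s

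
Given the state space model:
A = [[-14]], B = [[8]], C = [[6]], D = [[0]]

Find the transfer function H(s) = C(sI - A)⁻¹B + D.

(sI - A)⁻¹ = 1/(s + 14). H(s) = 6 × 8/(s + 14) + 0 = 48/(s + 14).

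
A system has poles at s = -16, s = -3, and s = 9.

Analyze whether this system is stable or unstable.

Pole(s) at s = 9 are not in the left half-plane. System is unstable.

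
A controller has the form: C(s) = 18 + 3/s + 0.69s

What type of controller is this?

This is a Proportional-Integral-Derivative (PID) controller.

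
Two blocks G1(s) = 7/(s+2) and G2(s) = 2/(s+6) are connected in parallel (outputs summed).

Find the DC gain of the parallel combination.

Parallel: G_eq = G1 + G2. DC gain = G1(0) + G2(0) = 7/2 + 2/6 = 3.5 + 0.3333 = 3.8333.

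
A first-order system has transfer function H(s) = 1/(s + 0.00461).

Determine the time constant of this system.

For H(s) = 1/(s + 1/τ), the pole is at -1/τ = -0.00461, so τ = 1/0.00461 = 216.9 s.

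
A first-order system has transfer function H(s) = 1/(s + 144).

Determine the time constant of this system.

For H(s) = 1/(s + 1/τ), the pole is at -1/τ = -144, so τ = 1/144 = 0.0069 s.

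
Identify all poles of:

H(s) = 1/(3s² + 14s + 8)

Discriminant = 14² - 4×3×8 = 196 - 96 = 100 > 0, so two distinct real poles. Using quadratic formula: s = (-14 ± √100)/(2×3) = (-14 ± √100)/6, with √100 = 10. s₁ = -4/6 ≈ -0.6667, s₂ = -24/6 = -4. Poles: s₁ = -0.6667, s₂ = -4.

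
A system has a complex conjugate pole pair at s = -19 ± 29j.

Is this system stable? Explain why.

Real part of poles is -19 (< 0, left half-plane). Stable.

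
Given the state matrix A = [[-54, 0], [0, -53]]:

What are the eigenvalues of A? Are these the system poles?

For diagonal matrix, eigenvalues are diagonal entries: λ₁ = -54, λ₂ = -53. Eigenvalues of A = system poles.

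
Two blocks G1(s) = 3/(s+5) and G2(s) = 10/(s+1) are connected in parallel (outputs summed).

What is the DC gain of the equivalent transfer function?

Parallel: G_eq = G1 + G2. DC gain = G1(0) + G2(0) = 3/5 + 10/1 = 0.6 + 10 = 10.6.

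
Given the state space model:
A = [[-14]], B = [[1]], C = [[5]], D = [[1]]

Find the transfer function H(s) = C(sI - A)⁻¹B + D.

(sI - A)⁻¹ = 1/(s + 14). H(s) = 5×1/(s + 14) + 1 = (s + 19)/(s + 14).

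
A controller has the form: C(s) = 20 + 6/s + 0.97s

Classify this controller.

This is a Proportional-Integral-Derivative (PID) controller.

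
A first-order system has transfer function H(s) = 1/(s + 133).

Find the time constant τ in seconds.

For H(s) = 1/(s + 1/τ), the pole is at -1/τ = -133, so τ = 1/133 = 0.0075 s.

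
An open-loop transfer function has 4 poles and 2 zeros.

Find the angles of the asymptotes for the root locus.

n - m = 4 - 2 = 2. Angles: θk = (2k + 1)·180°/2 = 90°, 270°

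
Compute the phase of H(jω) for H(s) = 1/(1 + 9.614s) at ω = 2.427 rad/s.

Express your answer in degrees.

Phase = -arctan(ωτ) = -arctan(2.427 × 9.614) = -87.5°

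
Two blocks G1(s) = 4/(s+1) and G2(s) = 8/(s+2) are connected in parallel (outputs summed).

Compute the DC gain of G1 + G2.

Parallel: G_eq = G1 + G2. DC gain = G1(0) + G2(0) = 4/1 + 8/2 = 4 + 4 = 8.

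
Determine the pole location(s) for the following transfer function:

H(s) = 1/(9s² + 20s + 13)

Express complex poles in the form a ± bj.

Discriminant = 20² - 4×9×13 = 400 - 468 = -68 < 0, so the poles are a complex conjugate pair s = (-20 ± j√68)/(2×9). Real part = -20/(2×9) = -20/18 ≈ -1.1111; imaginary part = ±√68/(2×9) ≈ 0.4581. Poles: s = -1.1111 ± 0.4581j.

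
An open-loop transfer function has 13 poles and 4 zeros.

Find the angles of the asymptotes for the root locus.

n - m = 13 - 4 = 9. Angles: θk = (2k + 1)·180°/9 = 20°, 60°, 100°, 140°, 180°, 220°, 260°, 300°, 340°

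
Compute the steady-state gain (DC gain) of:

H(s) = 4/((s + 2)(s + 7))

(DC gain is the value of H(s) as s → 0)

DC gain = H(0) = 4/(2 × 7) = 4/14 = 0.2857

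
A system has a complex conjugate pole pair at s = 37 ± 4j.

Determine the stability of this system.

Real part of poles is 37 (> 0, right half-plane). Unstable.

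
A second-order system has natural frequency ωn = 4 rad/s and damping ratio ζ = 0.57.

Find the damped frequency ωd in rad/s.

ωd = ωn√(1 - ζ²) = 4√(1 - 0.57²) = 3.29 rad/s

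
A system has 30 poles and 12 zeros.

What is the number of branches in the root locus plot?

Root locus has n branches where n = number of poles = 30.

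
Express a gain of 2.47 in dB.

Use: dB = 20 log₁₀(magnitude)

dB = 20 log₁₀(2.47) = 7.9 dB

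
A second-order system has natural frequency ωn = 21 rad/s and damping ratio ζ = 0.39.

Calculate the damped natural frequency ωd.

ωd = ωn√(1 - ζ²) = 21√(1 - 0.39²) = 19.34 rad/s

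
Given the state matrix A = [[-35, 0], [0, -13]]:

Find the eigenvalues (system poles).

For diagonal matrix, eigenvalues are diagonal entries: λ₁ = -35, λ₂ = -13.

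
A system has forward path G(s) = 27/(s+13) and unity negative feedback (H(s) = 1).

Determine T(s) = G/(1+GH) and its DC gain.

T(s) = G/(1+GH) = [27/(s+13)] / [1 + 27/(s+13)] = 27/(s+13+27) = 27/(s+40). DC gain = 27/40 = 0.675.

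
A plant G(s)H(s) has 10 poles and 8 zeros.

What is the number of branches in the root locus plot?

Root locus has n branches where n = number of poles = 10.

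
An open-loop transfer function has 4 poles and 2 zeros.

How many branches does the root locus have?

Root locus has n branches where n = number of poles = 4.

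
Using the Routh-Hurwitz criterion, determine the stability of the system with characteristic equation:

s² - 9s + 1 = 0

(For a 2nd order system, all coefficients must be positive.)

Coefficients: 1, -9, 1. b=-9 not positive, so system is unstable.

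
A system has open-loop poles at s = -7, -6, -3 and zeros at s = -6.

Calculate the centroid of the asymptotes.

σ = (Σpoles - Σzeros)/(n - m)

σ = (Σpoles - Σzeros)/(n - m) = (-16 - (-6))/(3 - 1) = -10/2 = -5.0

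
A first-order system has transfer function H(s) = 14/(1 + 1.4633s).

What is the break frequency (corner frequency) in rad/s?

Corner frequency = 1/τ = 1/1.4633 = 0.683 rad/s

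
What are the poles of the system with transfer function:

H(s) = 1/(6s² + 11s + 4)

Discriminant = 11² - 4×6×4 = 121 - 96 = 25 > 0, so two distinct real poles. Using quadratic formula: s = (-11 ± √25)/(2×6) = (-11 ± √25)/12, with √25 = 5. s₁ = -6/12 = -0.5, s₂ = -16/12 ≈ -1.3333. Poles: s₁ = -0.5, s₂ = -1.3333.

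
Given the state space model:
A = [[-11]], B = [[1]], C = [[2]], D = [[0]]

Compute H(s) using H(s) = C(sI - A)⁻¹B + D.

(sI - A)⁻¹ = 1/(s + 11). H(s) = 2 × 1/(s + 11) + 0 = 2/(s + 11).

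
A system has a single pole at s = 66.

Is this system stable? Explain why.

Pole at s = 66 is in the right half-plane. Unstable.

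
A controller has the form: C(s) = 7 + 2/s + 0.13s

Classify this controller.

This is a Proportional-Integral-Derivative (PID) controller.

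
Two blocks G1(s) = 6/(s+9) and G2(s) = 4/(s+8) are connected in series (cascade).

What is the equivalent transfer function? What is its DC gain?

Series: multiply transfer functions. G_eq = 6/(s+9) × 4/(s+8) = 24/((s+9)(s+8)). DC gain = 24/(9×8) = 0.3333.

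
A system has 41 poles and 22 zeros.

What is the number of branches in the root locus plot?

Root locus has n branches where n = number of poles = 41.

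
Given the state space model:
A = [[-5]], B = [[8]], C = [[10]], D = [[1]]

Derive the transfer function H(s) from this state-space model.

(sI - A)⁻¹ = 1/(s + 5). H(s) = 10×8/(s + 5) + 1 = (s + 85)/(s + 5).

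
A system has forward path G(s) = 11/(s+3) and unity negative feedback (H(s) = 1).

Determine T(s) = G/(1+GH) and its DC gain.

T(s) = G/(1+GH) = [11/(s+3)] / [1 + 11/(s+3)] = 11/(s+3+11) = 11/(s+14). DC gain = 11/14 = 0.7857.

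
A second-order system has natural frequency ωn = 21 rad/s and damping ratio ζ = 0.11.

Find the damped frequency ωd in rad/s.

ωd = ωn√(1 - ζ²) = 21√(1 - 0.11²) = 20.87 rad/s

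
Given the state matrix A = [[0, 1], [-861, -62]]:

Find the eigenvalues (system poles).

det(A - λI) = λ² - (-62)λ + 861 = (λ - (-21))(λ - (-41)). Eigenvalues: -21, -41.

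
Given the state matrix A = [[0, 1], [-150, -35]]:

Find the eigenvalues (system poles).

det(A - λI) = λ² - (-35)λ + 150 = (λ - (-5))(λ - (-30)). Eigenvalues: -5, -30.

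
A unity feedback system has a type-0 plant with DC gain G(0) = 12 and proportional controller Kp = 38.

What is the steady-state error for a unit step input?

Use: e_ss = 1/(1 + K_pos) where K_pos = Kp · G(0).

K_pos = Kp · G(0) = 38 × 12 = 456. e_ss = 1/(1 + 456) = 0.0022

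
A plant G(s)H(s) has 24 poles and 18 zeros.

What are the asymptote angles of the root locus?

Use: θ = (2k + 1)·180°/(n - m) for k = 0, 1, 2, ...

n - m = 24 - 18 = 6. Angles: θk = (2k + 1)·180°/6 = 30°, 90°, 150°, 210°, 270°, 330°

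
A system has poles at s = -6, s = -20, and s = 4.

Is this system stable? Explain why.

Pole(s) at s = 4 are not in the left half-plane. System is unstable.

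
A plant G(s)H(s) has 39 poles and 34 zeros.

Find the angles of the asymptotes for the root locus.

n - m = 39 - 34 = 5. Angles: θk = (2k + 1)·180°/5 = 36°, 108°, 180°, 252°, 324°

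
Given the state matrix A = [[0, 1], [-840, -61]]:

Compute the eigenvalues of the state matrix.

det(A - λI) = λ² - (-61)λ + 840 = (λ - (-40))(λ - (-21)). Eigenvalues: -40, -21.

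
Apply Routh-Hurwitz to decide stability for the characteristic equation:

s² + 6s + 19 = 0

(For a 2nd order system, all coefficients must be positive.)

Coefficients: 1, 6, 19. All positive, so system is stable.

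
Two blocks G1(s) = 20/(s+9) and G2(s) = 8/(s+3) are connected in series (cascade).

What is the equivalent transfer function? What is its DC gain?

Series: multiply transfer functions. G_eq = 20/(s+9) × 8/(s+3) = 160/((s+9)(s+3)). DC gain = 160/(9×3) = 5.9259.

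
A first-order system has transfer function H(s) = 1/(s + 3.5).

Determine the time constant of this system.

For H(s) = 1/(s + 1/τ), the pole is at -1/τ = -3.5, so τ = 1/3.5 = 0.2857 s.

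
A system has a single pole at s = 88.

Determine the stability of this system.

Pole at s = 88 is in the right half-plane. Unstable.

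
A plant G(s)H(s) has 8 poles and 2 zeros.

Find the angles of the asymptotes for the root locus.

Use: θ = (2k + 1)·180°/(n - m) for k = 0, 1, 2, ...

n - m = 8 - 2 = 6. Angles: θk = (2k + 1)·180°/6 = 30°, 90°, 150°, 210°, 270°, 330°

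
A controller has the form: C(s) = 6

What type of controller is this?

This is a Proportional (P) controller.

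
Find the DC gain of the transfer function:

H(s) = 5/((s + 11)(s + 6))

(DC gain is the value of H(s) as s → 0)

DC gain = H(0) = 5/(11 × 6) = 5/66 = 0.0758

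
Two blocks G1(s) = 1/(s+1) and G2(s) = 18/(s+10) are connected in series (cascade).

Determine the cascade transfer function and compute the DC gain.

Series: multiply transfer functions. G_eq = 1/(s+1) × 18/(s+10) = 18/((s+1)(s+10)). DC gain = 18/(1×10) = 1.8.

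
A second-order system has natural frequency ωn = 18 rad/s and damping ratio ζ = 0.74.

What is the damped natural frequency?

ωd = ωn√(1 - ζ²) = 18√(1 - 0.74²) = 12.11 rad/s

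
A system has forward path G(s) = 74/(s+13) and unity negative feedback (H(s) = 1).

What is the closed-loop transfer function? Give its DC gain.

T(s) = G/(1+GH) = [74/(s+13)] / [1 + 74/(s+13)] = 74/(s+13+74) = 74/(s+87). DC gain = 74/87 = 0.8506.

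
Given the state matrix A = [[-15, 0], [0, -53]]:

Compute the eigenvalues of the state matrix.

For diagonal matrix, eigenvalues are diagonal entries: λ₁ = -15, λ₂ = -53.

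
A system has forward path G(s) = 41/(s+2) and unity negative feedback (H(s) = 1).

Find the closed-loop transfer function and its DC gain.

T(s) = G/(1+GH) = [41/(s+2)] / [1 + 41/(s+2)] = 41/(s+2+41) = 41/(s+43). DC gain = 41/43 = 0.9535.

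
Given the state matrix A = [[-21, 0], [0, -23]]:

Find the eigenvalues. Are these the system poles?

For diagonal matrix, eigenvalues are diagonal entries: λ₁ = -21, λ₂ = -23. Eigenvalues of A = system poles.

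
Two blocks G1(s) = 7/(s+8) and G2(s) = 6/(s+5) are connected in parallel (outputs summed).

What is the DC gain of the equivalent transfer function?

Parallel: G_eq = G1 + G2. DC gain = G1(0) + G2(0) = 7/8 + 6/5 = 0.875 + 1.2 = 2.075.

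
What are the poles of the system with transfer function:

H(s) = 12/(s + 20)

Pole is where denominator = 0: s + 20 = 0, so s = -20.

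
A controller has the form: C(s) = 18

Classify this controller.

This is a Proportional (P) controller.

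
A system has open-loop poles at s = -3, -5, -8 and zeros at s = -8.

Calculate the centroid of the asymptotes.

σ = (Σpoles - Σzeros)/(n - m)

σ = (Σpoles - Σzeros)/(n - m) = (-16 - (-8))/(3 - 1) = -8/2 = -4.0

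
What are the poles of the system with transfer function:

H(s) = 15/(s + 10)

Pole is where denominator = 0: s + 10 = 0, so s = -10.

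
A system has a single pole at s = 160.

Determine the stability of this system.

Pole at s = 160 is in the right half-plane. Unstable.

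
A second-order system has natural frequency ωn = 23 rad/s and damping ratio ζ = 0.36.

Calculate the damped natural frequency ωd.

ωd = ωn√(1 - ζ²) = 23√(1 - 0.36²) = 21.46 rad/s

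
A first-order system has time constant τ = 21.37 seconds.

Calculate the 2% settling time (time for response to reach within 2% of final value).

For first-order system, 2% settling time ≈ 4τ = 4 × 21.37 = 85.48 s.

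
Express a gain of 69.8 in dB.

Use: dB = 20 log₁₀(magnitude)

dB = 20 log₁₀(69.8) = 36.9 dB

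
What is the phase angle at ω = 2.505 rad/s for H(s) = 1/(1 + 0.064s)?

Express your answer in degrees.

Phase = -arctan(ωτ) = -arctan(2.505 × 0.064) = -9.1°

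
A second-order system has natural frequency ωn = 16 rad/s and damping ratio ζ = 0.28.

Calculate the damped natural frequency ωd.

ωd = ωn√(1 - ζ²) = 16√(1 - 0.28²) = 15.36 rad/s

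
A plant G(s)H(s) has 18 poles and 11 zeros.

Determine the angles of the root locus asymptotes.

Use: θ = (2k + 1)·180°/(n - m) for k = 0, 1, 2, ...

n - m = 18 - 11 = 7. Angles: θk = (2k + 1)·180°/7 = 25.71°, 77.14°, 128.57°, 180°, 231.43°, 282.86°, 334.29°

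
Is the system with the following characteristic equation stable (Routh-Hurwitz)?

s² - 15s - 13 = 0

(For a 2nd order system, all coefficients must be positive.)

Coefficients: 1, -15, -13. b=-15, c=-13 not positive, so system is unstable.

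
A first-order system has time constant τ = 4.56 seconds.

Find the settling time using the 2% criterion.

For first-order system, 2% settling time ≈ 4τ = 4 × 4.56 = 18.24 s.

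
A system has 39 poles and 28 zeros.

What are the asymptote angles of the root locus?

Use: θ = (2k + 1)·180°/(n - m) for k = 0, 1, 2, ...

n - m = 39 - 28 = 11. Angles: θk = (2k + 1)·180°/11 = 16.36°, 49.09°, 81.82°, 114.55°, 147.27°, 180°, 212.73°, 245.45°, 278.18°, 310.91°, 343.64°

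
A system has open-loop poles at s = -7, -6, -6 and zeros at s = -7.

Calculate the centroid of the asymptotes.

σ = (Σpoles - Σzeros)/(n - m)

σ = (Σpoles - Σzeros)/(n - m) = (-19 - (-7))/(3 - 1) = -12/2 = -6.0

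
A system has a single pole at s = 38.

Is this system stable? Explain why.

Pole at s = 38 is in the right half-plane. Unstable.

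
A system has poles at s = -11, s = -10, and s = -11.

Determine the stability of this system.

All poles are in the left half-plane. System is stable.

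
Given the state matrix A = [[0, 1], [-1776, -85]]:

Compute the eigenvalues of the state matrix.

det(A - λI) = λ² - (-85)λ + 1776 = (λ - (-48))(λ - (-37)). Eigenvalues: -48, -37.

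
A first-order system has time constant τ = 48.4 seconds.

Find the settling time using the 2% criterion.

For first-order system, 2% settling time ≈ 4τ = 4 × 48.4 = 193.6 s.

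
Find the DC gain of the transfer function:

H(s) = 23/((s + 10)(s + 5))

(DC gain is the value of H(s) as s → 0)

DC gain = H(0) = 23/(10 × 5) = 23/50 = 0.46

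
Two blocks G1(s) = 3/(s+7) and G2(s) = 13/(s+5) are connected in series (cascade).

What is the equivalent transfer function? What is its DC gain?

Series: multiply transfer functions. G_eq = 3/(s+7) × 13/(s+5) = 39/((s+7)(s+5)). DC gain = 39/(7×5) = 1.1143.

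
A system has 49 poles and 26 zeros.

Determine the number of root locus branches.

Root locus has n branches where n = number of poles = 49.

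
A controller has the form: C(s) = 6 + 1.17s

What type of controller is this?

This is a Proportional-Derivative (PD) controller.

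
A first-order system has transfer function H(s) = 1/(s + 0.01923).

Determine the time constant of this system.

For H(s) = 1/(s + 1/τ), the pole is at -1/τ = -0.01923, so τ = 1/0.01923 = 52 s.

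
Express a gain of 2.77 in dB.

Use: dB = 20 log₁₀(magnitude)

dB = 20 log₁₀(2.77) = 8.8 dB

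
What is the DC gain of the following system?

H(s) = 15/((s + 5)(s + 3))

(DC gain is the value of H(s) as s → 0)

DC gain = H(0) = 15/(5 × 3) = 15/15 = 1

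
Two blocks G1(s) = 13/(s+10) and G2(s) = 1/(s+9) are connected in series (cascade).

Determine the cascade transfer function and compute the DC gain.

Series: multiply transfer functions. G_eq = 13/(s+10) × 1/(s+9) = 13/((s+10)(s+9)). DC gain = 13/(10×9) = 0.1444.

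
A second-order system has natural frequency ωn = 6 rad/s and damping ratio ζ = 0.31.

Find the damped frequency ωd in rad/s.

ωd = ωn√(1 - ζ²) = 6√(1 - 0.31²) = 5.7 rad/s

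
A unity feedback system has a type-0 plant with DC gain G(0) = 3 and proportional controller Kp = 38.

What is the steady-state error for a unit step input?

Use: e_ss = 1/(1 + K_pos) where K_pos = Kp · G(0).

K_pos = Kp · G(0) = 38 × 3 = 114. e_ss = 1/(1 + 114) = 0.0087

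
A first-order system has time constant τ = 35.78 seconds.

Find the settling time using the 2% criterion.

For first-order system, 2% settling time ≈ 4τ = 4 × 35.78 = 143.12 s.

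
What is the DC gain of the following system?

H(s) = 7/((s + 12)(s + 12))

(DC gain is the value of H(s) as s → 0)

DC gain = H(0) = 7/(12 × 12) = 7/144 = 0.0486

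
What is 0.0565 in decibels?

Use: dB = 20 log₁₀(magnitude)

dB = 20 log₁₀(0.0565) = -25.0 dB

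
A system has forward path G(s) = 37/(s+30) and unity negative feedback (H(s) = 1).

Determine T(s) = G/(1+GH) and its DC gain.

T(s) = G/(1+GH) = [37/(s+30)] / [1 + 37/(s+30)] = 37/(s+30+37) = 37/(s+67). DC gain = 37/67 = 0.5522.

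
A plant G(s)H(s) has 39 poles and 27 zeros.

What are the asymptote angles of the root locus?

n - m = 39 - 27 = 12. Angles: θk = (2k + 1)·180°/12 = 15°, 45°, 75°, 105°, 135°, 165°, 195°, 225°, 255°, 285°, 315°, 345°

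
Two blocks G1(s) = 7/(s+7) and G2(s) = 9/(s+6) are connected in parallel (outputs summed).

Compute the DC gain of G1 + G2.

Parallel: G_eq = G1 + G2. DC gain = G1(0) + G2(0) = 7/7 + 9/6 = 1 + 1.5 = 2.5.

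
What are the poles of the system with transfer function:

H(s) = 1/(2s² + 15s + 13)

Discriminant = 15² - 4×2×13 = 225 - 104 = 121 > 0, so two distinct real poles. Using quadratic formula: s = (-15 ± √121)/(2×2) = (-15 ± √121)/4, with √121 = 11. s₁ = -4/4 = -1, s₂ = -26/4 = -6.5. Poles: s₁ = -1, s₂ = -6.5.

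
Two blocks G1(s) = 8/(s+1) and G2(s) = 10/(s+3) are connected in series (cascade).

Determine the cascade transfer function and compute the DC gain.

Series: multiply transfer functions. G_eq = 8/(s+1) × 10/(s+3) = 80/((s+1)(s+3)). DC gain = 80/(1×3) = 26.6667.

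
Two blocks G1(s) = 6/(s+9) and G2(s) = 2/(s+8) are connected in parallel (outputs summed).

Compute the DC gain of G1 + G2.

Parallel: G_eq = G1 + G2. DC gain = G1(0) + G2(0) = 6/9 + 2/8 = 0.6667 + 0.25 = 0.9167.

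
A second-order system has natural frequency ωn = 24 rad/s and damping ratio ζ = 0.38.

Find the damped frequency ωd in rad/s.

ωd = ωn√(1 - ζ²) = 24√(1 - 0.38²) = 22.2 rad/s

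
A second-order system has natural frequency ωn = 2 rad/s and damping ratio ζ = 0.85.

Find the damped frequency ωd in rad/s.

ωd = ωn√(1 - ζ²) = 2√(1 - 0.85²) = 1.05 rad/s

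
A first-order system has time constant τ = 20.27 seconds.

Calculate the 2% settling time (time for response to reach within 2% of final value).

For first-order system, 2% settling time ≈ 4τ = 4 × 20.27 = 81.08 s.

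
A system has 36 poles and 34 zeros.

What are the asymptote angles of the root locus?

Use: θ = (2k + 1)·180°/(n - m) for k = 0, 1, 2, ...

n - m = 36 - 34 = 2. Angles: θk = (2k + 1)·180°/2 = 90°, 270°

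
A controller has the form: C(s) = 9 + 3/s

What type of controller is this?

This is a Proportional-Integral (PI) controller.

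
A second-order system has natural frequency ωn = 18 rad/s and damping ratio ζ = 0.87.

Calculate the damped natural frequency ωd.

ωd = ωn√(1 - ζ²) = 18√(1 - 0.87²) = 8.87 rad/s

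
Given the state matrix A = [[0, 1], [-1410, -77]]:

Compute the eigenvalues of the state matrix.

det(A - λI) = λ² - (-77)λ + 1410 = (λ - (-30))(λ - (-47)). Eigenvalues: -30, -47.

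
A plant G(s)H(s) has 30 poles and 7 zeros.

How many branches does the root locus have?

Root locus has n branches where n = number of poles = 30.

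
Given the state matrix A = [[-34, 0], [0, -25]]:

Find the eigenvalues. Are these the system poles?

For diagonal matrix, eigenvalues are diagonal entries: λ₁ = -34, λ₂ = -25. Eigenvalues of A = system poles.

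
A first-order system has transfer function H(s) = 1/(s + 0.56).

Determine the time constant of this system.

For H(s) = 1/(s + 1/τ), the pole is at -1/τ = -0.56, so τ = 1/0.56 = 1.7857 s.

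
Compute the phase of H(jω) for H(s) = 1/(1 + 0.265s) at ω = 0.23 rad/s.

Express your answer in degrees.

Phase = -arctan(ωτ) = -arctan(0.23 × 0.265) = -3.5°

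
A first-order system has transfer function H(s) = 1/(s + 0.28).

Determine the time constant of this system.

For H(s) = 1/(s + 1/τ), the pole is at -1/τ = -0.28, so τ = 1/0.28 = 3.5714 s.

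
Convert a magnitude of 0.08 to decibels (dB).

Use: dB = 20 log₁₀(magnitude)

dB = 20 log₁₀(0.08) = -21.9 dB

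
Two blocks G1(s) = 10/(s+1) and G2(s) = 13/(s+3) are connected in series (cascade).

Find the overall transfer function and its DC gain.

Series: multiply transfer functions. G_eq = 10/(s+1) × 13/(s+3) = 130/((s+1)(s+3)). DC gain = 130/(1×3) = 43.3333.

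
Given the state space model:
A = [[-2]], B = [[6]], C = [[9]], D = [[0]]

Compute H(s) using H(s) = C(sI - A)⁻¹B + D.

(sI - A)⁻¹ = 1/(s + 2). H(s) = 9 × 6/(s + 2) + 0 = 54/(s + 2).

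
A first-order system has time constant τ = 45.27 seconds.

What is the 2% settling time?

For first-order system, 2% settling time ≈ 4τ = 4 × 45.27 = 181.08 s.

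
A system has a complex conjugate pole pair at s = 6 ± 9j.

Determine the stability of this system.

Real part of poles is 6 (> 0, right half-plane). Unstable.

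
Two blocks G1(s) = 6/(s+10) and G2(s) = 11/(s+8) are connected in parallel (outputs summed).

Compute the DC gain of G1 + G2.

Parallel: G_eq = G1 + G2. DC gain = G1(0) + G2(0) = 6/10 + 11/8 = 0.6 + 1.375 = 1.975.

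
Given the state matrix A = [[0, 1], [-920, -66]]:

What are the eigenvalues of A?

det(A - λI) = λ² - (-66)λ + 920 = (λ - (-46))(λ - (-20)). Eigenvalues: -46, -20.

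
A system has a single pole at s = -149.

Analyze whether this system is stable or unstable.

Pole at s = -149 is in the left half-plane. Stable.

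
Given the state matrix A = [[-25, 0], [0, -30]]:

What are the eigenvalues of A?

For diagonal matrix, eigenvalues are diagonal entries: λ₁ = -25, λ₂ = -30.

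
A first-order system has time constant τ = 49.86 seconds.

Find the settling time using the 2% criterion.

For first-order system, 2% settling time ≈ 4τ = 4 × 49.86 = 199.44 s.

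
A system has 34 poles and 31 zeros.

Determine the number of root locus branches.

Root locus has n branches where n = number of poles = 34.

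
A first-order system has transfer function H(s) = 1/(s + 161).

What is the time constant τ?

For H(s) = 1/(s + 1/τ), the pole is at -1/τ = -161, so τ = 1/161 = 0.0062 s.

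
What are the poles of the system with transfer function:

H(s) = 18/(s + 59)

Pole is where denominator = 0: s + 59 = 0, so s = -59.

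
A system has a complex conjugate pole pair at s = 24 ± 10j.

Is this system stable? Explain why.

Real part of poles is 24 (> 0, right half-plane). Unstable.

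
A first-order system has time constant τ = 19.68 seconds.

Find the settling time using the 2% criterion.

For first-order system, 2% settling time ≈ 4τ = 4 × 19.68 = 78.72 s.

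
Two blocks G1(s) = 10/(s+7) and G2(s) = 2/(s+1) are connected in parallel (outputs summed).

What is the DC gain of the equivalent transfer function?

Parallel: G_eq = G1 + G2. DC gain = G1(0) + G2(0) = 10/7 + 2/1 = 1.4286 + 2 = 3.4286.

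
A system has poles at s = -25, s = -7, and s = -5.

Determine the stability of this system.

All poles are in the left half-plane. System is stable.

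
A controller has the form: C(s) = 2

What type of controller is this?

This is a Proportional (P) controller.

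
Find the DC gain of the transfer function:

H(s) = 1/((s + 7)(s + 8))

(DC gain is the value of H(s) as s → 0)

DC gain = H(0) = 1/(7 × 8) = 1/56 = 0.0179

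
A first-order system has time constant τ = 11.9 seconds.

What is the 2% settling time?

For first-order system, 2% settling time ≈ 4τ = 4 × 11.9 = 47.6 s.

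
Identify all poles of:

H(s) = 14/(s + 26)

Pole is where denominator = 0: s + 26 = 0, so s = -26.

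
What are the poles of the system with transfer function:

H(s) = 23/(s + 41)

Pole is where denominator = 0: s + 41 = 0, so s = -41.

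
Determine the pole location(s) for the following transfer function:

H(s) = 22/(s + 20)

Pole is where denominator = 0: s + 20 = 0, so s = -20.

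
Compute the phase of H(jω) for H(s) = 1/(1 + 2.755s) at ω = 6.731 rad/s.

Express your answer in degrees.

Phase = -arctan(ωτ) = -arctan(6.731 × 2.755) = -86.9°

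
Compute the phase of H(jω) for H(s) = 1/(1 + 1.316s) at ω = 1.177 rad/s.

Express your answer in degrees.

Phase = -arctan(ωτ) = -arctan(1.177 × 1.316) = -57.2°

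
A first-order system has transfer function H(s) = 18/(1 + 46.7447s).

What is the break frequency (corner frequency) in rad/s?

Corner frequency = 1/τ = 1/46.7447 = 0.021 rad/s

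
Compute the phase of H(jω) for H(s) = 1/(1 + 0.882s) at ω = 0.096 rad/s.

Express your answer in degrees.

Phase = -arctan(ωτ) = -arctan(0.096 × 0.882) = -4.8°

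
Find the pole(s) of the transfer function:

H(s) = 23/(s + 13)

Pole is where denominator = 0: s + 13 = 0, so s = -13.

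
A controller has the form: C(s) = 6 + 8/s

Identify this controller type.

This is a Proportional-Integral (PI) controller.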